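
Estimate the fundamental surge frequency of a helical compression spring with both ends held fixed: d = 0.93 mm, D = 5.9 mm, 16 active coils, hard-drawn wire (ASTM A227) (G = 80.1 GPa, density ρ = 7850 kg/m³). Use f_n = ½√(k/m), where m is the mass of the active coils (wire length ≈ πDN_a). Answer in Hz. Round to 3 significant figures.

k = Gd⁴/(8D³N_a) = (80.1×10³)(0.93⁴)/(8·5.9³·16) = 2.2793 N/mm = 2279.3 N/m
Wire length L = πDN_a = π·5.9·16 = 296.57 mm
m = ρ·(πd²/4)·L = 7850 × 0.67929×10⁻⁶ m² × 0.29657 m = 0.0015814 kg
f_n = ½√(k/m) = 0.5·√(2279.3/0.0015814) = 0.5·√(1.4413e+06) = 600.27 Hz

600 Hz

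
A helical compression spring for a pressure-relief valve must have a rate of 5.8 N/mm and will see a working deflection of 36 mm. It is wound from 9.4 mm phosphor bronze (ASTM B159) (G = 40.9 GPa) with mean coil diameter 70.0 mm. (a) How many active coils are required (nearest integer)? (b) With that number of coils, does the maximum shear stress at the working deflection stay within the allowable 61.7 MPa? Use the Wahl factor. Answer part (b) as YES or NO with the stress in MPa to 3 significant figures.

N_a = Gd⁴/(8D³k) = (40.9×10³)(9.4⁴)/(8·70.0³·5.8) = 20.06 → N_a = 20
Actual rate k = Gd⁴/(8D³·20) = 5.8186 N/mm
Working load F = kδ = 5.8186·36 = 209.47 N
C = 70.0/9.4 = 7.4468; K_W = (4C−1)/(4C−4)+0.615/C = 1.1989
τ_max = K_W·8FD/(πd³) = 1.1989·44.955 = 53.898 MPa
τ_max ≤ 61.7 MPa → acceptable

(a) 20 coils; (b) YES, τ_max = 53.9 MPa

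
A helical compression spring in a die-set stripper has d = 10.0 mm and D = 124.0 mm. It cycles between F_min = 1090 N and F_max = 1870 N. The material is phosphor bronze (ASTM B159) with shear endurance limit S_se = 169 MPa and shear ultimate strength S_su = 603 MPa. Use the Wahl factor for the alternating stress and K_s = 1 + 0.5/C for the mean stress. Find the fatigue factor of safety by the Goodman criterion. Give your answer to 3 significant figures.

0.618

C = D/d = 124.0/10.0 = 12.4000; K_W = (4C−1)/(4C−4)+0.615/C = 1.1154; K_s = 1+0.5/C = 1.0403
F_a = (F_max−F_min)/2 = 390 N; F_m = (F_max+F_min)/2 = 1480 N
τ_a = K_W·8F_aD/(πd³) = 1.1154 × 123.15 = 137.36 MPa
τ_m = K_s·8F_mD/(πd³) = 1.0403 × 467.33 = 486.17 MPa
Goodman: 1/n_f = τ_a/S_se + τ_m/S_su = 137.36/169 + 486.17/603 = 0.81276 + 0.80626 = 1.619
n_f = 1/1.619 = 0.6177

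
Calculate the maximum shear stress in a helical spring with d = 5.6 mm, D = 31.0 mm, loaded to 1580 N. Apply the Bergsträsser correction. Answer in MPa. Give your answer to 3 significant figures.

896 MPa

Spring index C = D/d = 31.0/5.6 = 5.5357
K_B = (4C+2)/(4C−3) = 24.143/19.143 = 1.2612
τ₀ = 8FD/(πd³) = 8·1580·31.0/(π·5.6³) = 391840/551.71 = 710.22 MPa
τ_max = K·τ₀ = 1.2612 × 710.22 = 895.73 MPa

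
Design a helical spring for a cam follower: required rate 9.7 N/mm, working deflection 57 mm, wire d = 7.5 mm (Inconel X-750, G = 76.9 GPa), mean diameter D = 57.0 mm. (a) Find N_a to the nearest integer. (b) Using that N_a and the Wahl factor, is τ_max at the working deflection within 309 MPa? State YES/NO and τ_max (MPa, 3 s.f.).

(a) 17 coils; (b) YES, τ_max = 226 MPa

N_a = Gd⁴/(8D³k) = (76.9×10³)(7.5⁴)/(8·57.0³·9.7) = 16.93 → N_a = 17
Actual rate k = Gd⁴/(8D³·17) = 9.6607 N/mm
Working load F = kδ = 9.6607·57 = 550.66 N
C = 57.0/7.5 = 7.6000; K_W = (4C−1)/(4C−4)+0.615/C = 1.1946
τ_max = K_W·8FD/(πd³) = 1.1946·189.46 = 226.32 MPa
τ_max ≤ 309 MPa → acceptable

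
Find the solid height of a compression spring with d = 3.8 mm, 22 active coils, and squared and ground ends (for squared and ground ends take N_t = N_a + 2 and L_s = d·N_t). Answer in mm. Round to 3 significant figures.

squared and ground ends: N_t = N_a + 2 = 22 + 2 = 24
L_s = d·N_t = 3.8 × 24 = 91.2 mm

91.2 mm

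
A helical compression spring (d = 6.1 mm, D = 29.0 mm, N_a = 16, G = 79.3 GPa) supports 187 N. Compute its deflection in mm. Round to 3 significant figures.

k = Gd⁴/(8D³N_a) = (79.3×10³)(6.1⁴)/(8·29.0³·16) = 35.171 N/mm
δ = F/k = 187 / 35.171 = 5.3168 mm

5.32 mm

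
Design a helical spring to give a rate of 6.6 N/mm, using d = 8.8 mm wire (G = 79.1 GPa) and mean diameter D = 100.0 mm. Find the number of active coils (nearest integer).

N_a = Gd⁴/(8D³k) = (79.1×10³ × 8.8⁴)/(8 × 100.0³ × 6.6)
    = 4.74359e+08 / 5.28e+07 = 8.984 → 9 coils

9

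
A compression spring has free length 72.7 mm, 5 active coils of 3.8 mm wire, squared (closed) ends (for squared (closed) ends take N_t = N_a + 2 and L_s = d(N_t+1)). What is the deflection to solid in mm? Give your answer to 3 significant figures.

42.3 mm

N_t = 7; L_s = 3.8·8 = 30.4 mm
δ_solid = L₀ − L_s = 72.7 − 30.4 = 42.3 mm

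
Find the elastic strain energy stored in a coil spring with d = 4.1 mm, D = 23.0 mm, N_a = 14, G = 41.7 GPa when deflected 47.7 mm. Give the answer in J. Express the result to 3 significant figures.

k = Gd⁴/(8D³N_a) = (41.7×10³)(4.1⁴)/(8·23.0³·14) = 8.6471 N/mm
U = ½kδ² = 0.5 × 8.6471 × 47.7² = 9837.3 N·mm = 9.8373 J

9.84 J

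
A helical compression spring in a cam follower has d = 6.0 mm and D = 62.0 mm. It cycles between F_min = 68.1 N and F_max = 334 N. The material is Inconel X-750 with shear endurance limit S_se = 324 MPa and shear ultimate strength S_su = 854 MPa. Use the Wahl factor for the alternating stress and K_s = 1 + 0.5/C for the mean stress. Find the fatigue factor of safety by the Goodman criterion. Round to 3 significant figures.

C = D/d = 62.0/6.0 = 10.3333; K_W = (4C−1)/(4C−4)+0.615/C = 1.1399; K_s = 1+0.5/C = 1.0484
F_a = (F_max−F_min)/2 = 132.95 N; F_m = (F_max+F_min)/2 = 201.05 N
τ_a = K_W·8F_aD/(πd³) = 1.1399 × 97.178 = 110.77 MPa
τ_m = K_s·8F_mD/(πd³) = 1.0484 × 146.95 = 154.06 MPa
Goodman: 1/n_f = τ_a/S_se + τ_m/S_su = 110.77/324 + 154.06/854 = 0.34188 + 0.18040 = 0.52229
n_f = 1/0.52229 = 1.915

1.91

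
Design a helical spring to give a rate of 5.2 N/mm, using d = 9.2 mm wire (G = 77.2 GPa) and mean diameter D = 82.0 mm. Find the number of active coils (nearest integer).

24

N_a = Gd⁴/(8D³k) = (77.2×10³ × 9.2⁴)/(8 × 82.0³ × 5.2)
    = 5.53055e+08 / 2.29369e+07 = 24.11 → 24 coils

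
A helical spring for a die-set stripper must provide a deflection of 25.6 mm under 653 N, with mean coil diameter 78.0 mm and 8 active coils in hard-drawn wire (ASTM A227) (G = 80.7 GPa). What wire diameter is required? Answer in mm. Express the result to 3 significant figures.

9.90 mm

Required rate k = F/δ = 653/25.6 = 25.508 N/mm
d = (8D³N_a·k / G)^(1/4) = (8·78.0³·8·25.508 / (80.7×10³))^0.25
  = (9599.8)^0.25 = 9.8984 mm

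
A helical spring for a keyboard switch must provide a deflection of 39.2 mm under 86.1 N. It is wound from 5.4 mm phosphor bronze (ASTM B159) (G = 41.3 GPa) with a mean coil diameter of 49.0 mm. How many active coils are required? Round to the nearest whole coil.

17

Required rate k = F/δ = 86.1/39.2 = 2.1964 N/mm
N_a = Gd⁴/(8D³k) = (41.3×10³ × 5.4⁴)/(8 × 49.0³ × 2.1964)
    = 3.51176e+07 / 2.06726e+06 = 16.99 → 17 coils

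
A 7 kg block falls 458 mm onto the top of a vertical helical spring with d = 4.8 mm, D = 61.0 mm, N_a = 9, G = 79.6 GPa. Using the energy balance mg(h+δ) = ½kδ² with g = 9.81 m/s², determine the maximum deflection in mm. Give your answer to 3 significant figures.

185 mm

k = Gd⁴/(8D³N_a) = (79.6×10³)(4.8⁴)/(8·61.0³·9) = 2.5856 N/mm
W = mg = 7 × 9.81 = 68.67 N
½kδ² − Wδ − Wh = 0 → δ = (W + √(W² + 2kWh))/k
δ = (68.67 + √(4715.6 + 162637))/2.5856 = (68.67 + 409.09)/2.5856 = 184.78 mm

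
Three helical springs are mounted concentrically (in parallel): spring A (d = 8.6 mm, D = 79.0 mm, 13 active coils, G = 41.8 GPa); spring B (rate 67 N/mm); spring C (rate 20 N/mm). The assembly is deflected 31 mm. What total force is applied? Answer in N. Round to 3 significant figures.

2840 N

k_A = Gd⁴/(8D³N_a) = (41.8×10³)(8.6⁴)/(8·79.0³·13) = 4.4592 N/mm
Parallel: k_eq = 4.4592 + 67 + 20 = 91.459 N/mm
F = k_eq·δ = 91.459·31 = 2835.2 N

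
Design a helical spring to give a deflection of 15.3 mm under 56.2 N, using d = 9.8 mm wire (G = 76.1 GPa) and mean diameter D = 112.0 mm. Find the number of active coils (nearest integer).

17

Required rate k = F/δ = 56.2/15.3 = 3.6732 N/mm
N_a = Gd⁴/(8D³k) = (76.1×10³ × 9.8⁴)/(8 × 112.0³ × 3.6732)
    = 7.01922e+08 / 4.12847e+07 = 17 → 17 coils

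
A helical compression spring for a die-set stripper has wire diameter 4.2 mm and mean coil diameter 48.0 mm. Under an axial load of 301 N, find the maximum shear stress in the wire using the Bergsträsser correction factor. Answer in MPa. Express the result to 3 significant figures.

Spring index C = D/d = 48.0/4.2 = 11.4286
K_B = (4C+2)/(4C−3) = 47.714/42.714 = 1.1171
τ₀ = 8FD/(πd³) = 8·301·48.0/(π·4.2³) = 115584/232.75 = 496.59 MPa
τ_max = K·τ₀ = 1.1171 × 496.59 = 554.72 MPa

555 MPa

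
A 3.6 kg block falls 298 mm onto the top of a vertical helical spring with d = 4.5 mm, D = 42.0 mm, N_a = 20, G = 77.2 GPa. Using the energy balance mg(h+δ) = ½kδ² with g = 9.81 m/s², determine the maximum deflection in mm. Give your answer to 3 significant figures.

k = Gd⁴/(8D³N_a) = (77.2×10³)(4.5⁴)/(8·42.0³·20) = 2.6705 N/mm
W = mg = 3.6 × 9.81 = 35.316 N
½kδ² − Wδ − Wh = 0 → δ = (W + √(W² + 2kWh))/k
δ = (35.316 + √(1247.2 + 56210.5))/2.6705 = (35.316 + 239.7)/2.6705 = 102.98 mm

103 mm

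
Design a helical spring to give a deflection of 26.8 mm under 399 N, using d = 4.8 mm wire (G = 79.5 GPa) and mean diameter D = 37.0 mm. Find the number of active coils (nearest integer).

7

Required rate k = F/δ = 399/26.8 = 14.888 N/mm
N_a = Gd⁴/(8D³k) = (79.5×10³ × 4.8⁴)/(8 × 37.0³ × 14.888)
    = 4.22019e+07 / 6.033e+06 = 6.995 → 7 coils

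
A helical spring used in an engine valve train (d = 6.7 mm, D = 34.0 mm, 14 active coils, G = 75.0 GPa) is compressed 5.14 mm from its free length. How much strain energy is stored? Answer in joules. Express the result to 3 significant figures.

0.454 J

k = Gd⁴/(8D³N_a) = (75.0×10³)(6.7⁴)/(8·34.0³·14) = 34.333 N/mm
U = ½kδ² = 0.5 × 34.333 × 5.14² = 453.53 N·mm = 0.45353 J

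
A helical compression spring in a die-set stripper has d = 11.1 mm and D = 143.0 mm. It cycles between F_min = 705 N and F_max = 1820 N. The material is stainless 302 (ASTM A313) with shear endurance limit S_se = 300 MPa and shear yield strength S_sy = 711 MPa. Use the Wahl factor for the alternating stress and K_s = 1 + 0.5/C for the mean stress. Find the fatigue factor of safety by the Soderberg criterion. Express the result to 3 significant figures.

C = D/d = 143.0/11.1 = 12.8829; K_W = (4C−1)/(4C−4)+0.615/C = 1.1109; K_s = 1+0.5/C = 1.0388
F_a = (F_max−F_min)/2 = 557.5 N; F_m = (F_max+F_min)/2 = 1262.5 N
τ_a = K_W·8F_aD/(πd³) = 1.1109 × 148.44 = 164.9 MPa
τ_m = K_s·8F_mD/(πd³) = 1.0388 × 336.15 = 349.2 MPa
Soderberg: 1/n_f = τ_a/S_se + τ_m/S_sy = 164.9/300 + 349.2/711 = 0.54965 + 0.49114 = 1.0408
n_f = 1/1.0408 = 0.9608

0.961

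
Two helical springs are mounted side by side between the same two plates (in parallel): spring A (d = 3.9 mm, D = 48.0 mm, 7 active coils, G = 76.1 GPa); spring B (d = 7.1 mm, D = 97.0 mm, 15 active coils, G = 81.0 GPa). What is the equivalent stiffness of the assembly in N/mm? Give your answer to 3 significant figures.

4.72 N/mm

k_A = Gd⁴/(8D³N_a) = (76.1×10³)(3.9⁴)/(8·48.0³·7) = 2.8427 N/mm
k_B = Gd⁴/(8D³N_a) = (81.0×10³)(7.1⁴)/(8·97.0³·15) = 1.8794 N/mm
Parallel: k_eq = 2.8427 + 1.8794 = 4.7221 N/mm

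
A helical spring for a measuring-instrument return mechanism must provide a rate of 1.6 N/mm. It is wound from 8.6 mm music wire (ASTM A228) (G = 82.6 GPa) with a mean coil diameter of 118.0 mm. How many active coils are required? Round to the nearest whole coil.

21

N_a = Gd⁴/(8D³k) = (82.6×10³ × 8.6⁴)/(8 × 118.0³ × 1.6)
    = 4.51829e+08 / 2.10308e+07 = 21.48 → 21 coils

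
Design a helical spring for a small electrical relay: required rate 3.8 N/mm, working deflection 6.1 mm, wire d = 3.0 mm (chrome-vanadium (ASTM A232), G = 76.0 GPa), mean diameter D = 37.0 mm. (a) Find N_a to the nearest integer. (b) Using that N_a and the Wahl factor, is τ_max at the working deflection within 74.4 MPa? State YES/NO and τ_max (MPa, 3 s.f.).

N_a = Gd⁴/(8D³k) = (76.0×10³)(3.0⁴)/(8·37.0³·3.8) = 3.998 → N_a = 4
Actual rate k = Gd⁴/(8D³·4) = 3.7979 N/mm
Working load F = kδ = 3.7979·6.1 = 23.167 N
C = 37.0/3.0 = 12.3333; K_W = (4C−1)/(4C−4)+0.615/C = 1.1160
τ_max = K_W·8FD/(πd³) = 1.1160·80.845 = 90.226 MPa
τ_max > 74.4 MPa → exceeds allowable

(a) 4 coils; (b) NO, τ_max = 90.2 MPa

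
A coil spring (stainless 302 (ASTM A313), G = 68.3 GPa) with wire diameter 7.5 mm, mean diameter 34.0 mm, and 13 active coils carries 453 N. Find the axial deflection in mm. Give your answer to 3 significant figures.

k = Gd⁴/(8D³N_a) = (68.3×10³)(7.5⁴)/(8·34.0³·13) = 52.868 N/mm
δ = F/k = 453 / 52.868 = 8.5685 mm

8.57 mm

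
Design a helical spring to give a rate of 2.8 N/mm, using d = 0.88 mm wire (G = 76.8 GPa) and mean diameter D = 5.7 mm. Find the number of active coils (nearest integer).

11

N_a = Gd⁴/(8D³k) = (76.8×10³ × 0.88⁴)/(8 × 5.7³ × 2.8)
    = 46056.6 / 4148.32 = 11.1 → 11 coils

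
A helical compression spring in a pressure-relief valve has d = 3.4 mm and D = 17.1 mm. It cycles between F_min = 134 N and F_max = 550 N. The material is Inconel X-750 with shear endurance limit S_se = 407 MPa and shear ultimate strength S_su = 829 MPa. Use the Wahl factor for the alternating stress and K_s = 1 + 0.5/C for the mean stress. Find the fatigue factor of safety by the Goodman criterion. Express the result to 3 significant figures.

C = D/d = 17.1/3.4 = 5.0294; K_W = (4C−1)/(4C−4)+0.615/C = 1.3084; K_s = 1+0.5/C = 1.0994
F_a = (F_max−F_min)/2 = 208 N; F_m = (F_max+F_min)/2 = 342 N
τ_a = K_W·8F_aD/(πd³) = 1.3084 × 230.44 = 301.51 MPa
τ_m = K_s·8F_mD/(πd³) = 1.0994 × 378.9 = 416.57 MPa
Goodman: 1/n_f = τ_a/S_se + τ_m/S_su = 301.51/407 + 416.57/829 = 0.74082 + 0.50250 = 1.2433
n_f = 1/1.2433 = 0.8043

0.804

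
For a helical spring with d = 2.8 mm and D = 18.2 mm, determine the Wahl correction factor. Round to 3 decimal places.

1.231

C = D/d = 18.2/2.8 = 6.5000
K_W = (4C−1)/(4C−4) + 0.615/C = 25.000/22.000 + 0.0946 = 1.2310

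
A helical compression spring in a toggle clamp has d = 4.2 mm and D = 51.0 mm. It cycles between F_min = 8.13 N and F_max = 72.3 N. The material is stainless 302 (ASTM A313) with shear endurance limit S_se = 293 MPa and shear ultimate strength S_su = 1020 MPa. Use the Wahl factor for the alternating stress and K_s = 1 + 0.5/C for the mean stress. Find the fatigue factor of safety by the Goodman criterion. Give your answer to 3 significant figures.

C = D/d = 51.0/4.2 = 12.1429; K_W = (4C−1)/(4C−4)+0.615/C = 1.1180; K_s = 1+0.5/C = 1.0412
F_a = (F_max−F_min)/2 = 32.085 N; F_m = (F_max+F_min)/2 = 40.215 N
τ_a = K_W·8F_aD/(πd³) = 1.1180 × 56.242 = 62.877 MPa
τ_m = K_s·8F_mD/(πd³) = 1.0412 × 70.494 = 73.396 MPa
Goodman: 1/n_f = τ_a/S_se + τ_m/S_su = 62.877/293 + 73.396/1020 = 0.21460 + 0.07196 = 0.28655
n_f = 1/0.28655 = 3.49

3.49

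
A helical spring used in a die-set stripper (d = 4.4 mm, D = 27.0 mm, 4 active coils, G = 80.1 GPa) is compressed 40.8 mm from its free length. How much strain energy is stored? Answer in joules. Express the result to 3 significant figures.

k = Gd⁴/(8D³N_a) = (80.1×10³)(4.4⁴)/(8·27.0³·4) = 47.665 N/mm
U = ½kδ² = 0.5 × 47.665 × 40.8² = 39673 N·mm = 39.673 J

39.7 J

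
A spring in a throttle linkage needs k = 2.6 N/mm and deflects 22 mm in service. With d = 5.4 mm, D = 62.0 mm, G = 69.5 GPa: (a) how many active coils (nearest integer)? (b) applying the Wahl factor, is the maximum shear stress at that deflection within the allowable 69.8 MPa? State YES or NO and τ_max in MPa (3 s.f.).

(a) 12 coils; (b) YES, τ_max = 64.1 MPa

N_a = Gd⁴/(8D³k) = (69.5×10³)(5.4⁴)/(8·62.0³·2.6) = 11.92 → N_a = 12
Actual rate k = Gd⁴/(8D³·12) = 2.5829 N/mm
Working load F = kδ = 2.5829·22 = 56.825 N
C = 62.0/5.4 = 11.4815; K_W = (4C−1)/(4C−4)+0.615/C = 1.1251
τ_max = K_W·8FD/(πd³) = 1.1251·56.975 = 64.104 MPa
τ_max ≤ 69.8 MPa → acceptable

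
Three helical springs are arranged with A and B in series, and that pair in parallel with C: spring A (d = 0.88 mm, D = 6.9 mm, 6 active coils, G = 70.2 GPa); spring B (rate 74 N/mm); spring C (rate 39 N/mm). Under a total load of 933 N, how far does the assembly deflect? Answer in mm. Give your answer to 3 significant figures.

k_A = Gd⁴/(8D³N_a) = (70.2×10³)(0.88⁴)/(8·6.9³·6) = 2.6698 N/mm
Springs A,B series: k_AB = 1/(1/2.6698+1/74) = 2.5768 N/mm; parallel with C: k_eq = 2.5768+39 = 41.577 N/mm
δ = F/k_eq = 933/41.577 = 22.44 mm

22.4 mm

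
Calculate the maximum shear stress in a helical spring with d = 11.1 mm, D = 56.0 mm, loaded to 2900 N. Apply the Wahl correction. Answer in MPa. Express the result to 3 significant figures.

Spring index C = D/d = 56.0/11.1 = 5.0450
K_W = (4C−1)/(4C−4) + 0.615/C = 19.180/16.180 + 0.1219 = 1.3073
τ₀ = 8FD/(πd³) = 8·2900·56.0/(π·11.1³) = 1.2992e+06/4296.5 = 302.38 MPa
τ_max = K·τ₀ = 1.3073 × 302.38 = 395.31 MPa

395 MPa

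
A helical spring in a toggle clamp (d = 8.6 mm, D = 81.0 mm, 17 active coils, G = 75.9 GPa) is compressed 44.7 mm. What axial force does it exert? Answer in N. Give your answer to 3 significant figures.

257 N

k = Gd⁴/(8D³N_a) = (75.9×10³)(8.6⁴)/(8·81.0³·17) = 5.7444 N/mm
F = k·δ = 5.7444 × 44.7 = 256.77 N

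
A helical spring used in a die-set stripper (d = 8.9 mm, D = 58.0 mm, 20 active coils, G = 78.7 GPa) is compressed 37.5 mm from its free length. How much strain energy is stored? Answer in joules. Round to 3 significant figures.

k = Gd⁴/(8D³N_a) = (78.7×10³)(8.9⁴)/(8·58.0³·20) = 15.817 N/mm
U = ½kδ² = 0.5 × 15.817 × 37.5² = 11121 N·mm = 11.121 J

11.1 J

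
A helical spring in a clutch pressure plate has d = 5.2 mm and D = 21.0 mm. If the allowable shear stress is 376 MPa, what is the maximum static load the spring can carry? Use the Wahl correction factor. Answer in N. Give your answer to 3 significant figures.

707 N

C = D/d = 21.0/5.2 = 4.0385
K_W = (4C−1)/(4C−4) + 0.615/C = 15.154/12.154 + 0.1523 = 1.3991
τ_max = K·8FD/(πd³) → F_max = τ_allow·πd³/(8DK)
F_max = 376·π·5.2³/(8·21.0·1.3991) = 1.6609e+05/235.05 = 706.62 N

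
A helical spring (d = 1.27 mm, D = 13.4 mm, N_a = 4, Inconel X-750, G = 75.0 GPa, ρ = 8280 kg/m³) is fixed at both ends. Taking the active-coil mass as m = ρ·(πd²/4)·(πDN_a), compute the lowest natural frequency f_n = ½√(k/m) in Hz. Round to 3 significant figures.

k = Gd⁴/(8D³N_a) = (75.0×10³)(1.27⁴)/(8·13.4³·4) = 2.534 N/mm = 2534 N/m
Wire length L = πDN_a = π·13.4·4 = 168.39 mm
m = ρ·(πd²/4)·L = 8280 × 1.2668×10⁻⁶ m² × 0.16839 m = 0.0017662 kg
f_n = ½√(k/m) = 0.5·√(2534/0.0017662) = 0.5·√(1.4347e+06) = 598.9 Hz

599 Hz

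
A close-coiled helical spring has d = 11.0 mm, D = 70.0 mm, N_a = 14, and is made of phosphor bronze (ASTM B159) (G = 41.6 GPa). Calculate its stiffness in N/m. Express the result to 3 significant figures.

k = Gd⁴/(8D³N_a) = (41.6×10³ × 11.0⁴) / (8 × 70.0³ × 14)
  = 6.09066e+08 / 3.8416e+07 = 15.854 N/mm = 15854 N/m

15900 N/m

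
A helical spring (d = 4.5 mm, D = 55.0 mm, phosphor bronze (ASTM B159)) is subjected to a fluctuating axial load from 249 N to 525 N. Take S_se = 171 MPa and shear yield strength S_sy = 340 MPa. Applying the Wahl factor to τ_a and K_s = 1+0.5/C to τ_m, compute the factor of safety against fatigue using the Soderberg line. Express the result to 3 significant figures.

C = D/d = 55.0/4.5 = 12.2222; K_W = (4C−1)/(4C−4)+0.615/C = 1.1171; K_s = 1+0.5/C = 1.0409
F_a = (F_max−F_min)/2 = 138 N; F_m = (F_max+F_min)/2 = 387 N
τ_a = K_W·8F_aD/(πd³) = 1.1171 × 212.1 = 236.95 MPa
τ_m = K_s·8F_mD/(πd³) = 1.0409 × 594.81 = 619.14 MPa
Soderberg: 1/n_f = τ_a/S_se + τ_m/S_sy = 236.95/171 + 619.14/340 = 1.38567 + 1.82100 = 3.2067
n_f = 1/3.2067 = 0.3118

0.312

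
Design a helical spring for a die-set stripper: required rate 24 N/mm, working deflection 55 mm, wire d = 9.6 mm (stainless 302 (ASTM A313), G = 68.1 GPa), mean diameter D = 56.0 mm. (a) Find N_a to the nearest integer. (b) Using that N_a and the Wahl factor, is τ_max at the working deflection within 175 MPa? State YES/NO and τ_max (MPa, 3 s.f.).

(a) 17 coils; (b) NO, τ_max = 271 MPa

N_a = Gd⁴/(8D³k) = (68.1×10³)(9.6⁴)/(8·56.0³·24) = 17.15 → N_a = 17
Actual rate k = Gd⁴/(8D³·17) = 24.217 N/mm
Working load F = kδ = 24.217·55 = 1332 N
C = 56.0/9.6 = 5.8333; K_W = (4C−1)/(4C−4)+0.615/C = 1.2606
τ_max = K_W·8FD/(πd³) = 1.2606·214.69 = 270.63 MPa
τ_max > 175 MPa → exceeds allowable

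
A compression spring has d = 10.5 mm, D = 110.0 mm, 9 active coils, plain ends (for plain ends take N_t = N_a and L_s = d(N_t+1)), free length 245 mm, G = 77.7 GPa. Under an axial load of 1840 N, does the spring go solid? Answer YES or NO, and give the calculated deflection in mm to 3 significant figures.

YES, δ = 187 mm

k = Gd⁴/(8D³N_a) = (77.7×10³)(10.5⁴)/(8·110.0³·9) = 9.8553 N/mm
N_t = 9; L_s = 10.5·10 = 105 mm; δ_solid = L₀ − L_s = 245 − 105 = 140 mm
δ = F/k = 1840/9.8553 = 186.7 mm
δ ≥ δ_solid → spring goes solid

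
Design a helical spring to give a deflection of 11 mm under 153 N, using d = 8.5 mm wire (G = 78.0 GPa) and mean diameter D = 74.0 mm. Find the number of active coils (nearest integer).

Required rate k = F/δ = 153/11 = 13.909 N/mm
N_a = Gd⁴/(8D³k) = (78.0×10³ × 8.5⁴)/(8 × 74.0³ × 13.909)
    = 4.07165e+08 / 4.50904e+07 = 9.03 → 9 coils

9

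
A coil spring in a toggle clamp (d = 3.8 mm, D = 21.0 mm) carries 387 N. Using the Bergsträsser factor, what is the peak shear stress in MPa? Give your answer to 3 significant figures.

476 MPa

Spring index C = D/d = 21.0/3.8 = 5.5263
K_B = (4C+2)/(4C−3) = 24.105/19.105 = 1.2617
τ₀ = 8FD/(πd³) = 8·387·21.0/(π·3.8³) = 65016/172.39 = 377.15 MPa
τ_max = K·τ₀ = 1.2617 × 377.15 = 475.86 MPa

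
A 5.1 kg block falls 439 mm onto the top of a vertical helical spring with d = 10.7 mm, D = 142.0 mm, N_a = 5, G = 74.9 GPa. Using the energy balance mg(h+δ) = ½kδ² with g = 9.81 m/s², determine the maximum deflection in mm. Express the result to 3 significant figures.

k = Gd⁴/(8D³N_a) = (74.9×10³)(10.7⁴)/(8·142.0³·5) = 8.5722 N/mm
W = mg = 5.1 × 9.81 = 50.031 N
½kδ² − Wδ − Wh = 0 → δ = (W + √(W² + 2kWh))/k
δ = (50.031 + √(2503.1 + 376553))/8.5722 = (50.031 + 615.67)/8.5722 = 77.659 mm

77.7 mm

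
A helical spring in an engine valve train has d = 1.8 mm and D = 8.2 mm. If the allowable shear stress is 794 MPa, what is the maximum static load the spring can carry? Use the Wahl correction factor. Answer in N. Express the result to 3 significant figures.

C = D/d = 8.2/1.8 = 4.5556
K_W = (4C−1)/(4C−4) + 0.615/C = 17.222/14.222 + 0.1350 = 1.3459
τ_max = K·8FD/(πd³) → F_max = τ_allow·πd³/(8DK)
F_max = 794·π·1.8³/(8·8.2·1.3459) = 14547/88.293 = 164.76 N

165 N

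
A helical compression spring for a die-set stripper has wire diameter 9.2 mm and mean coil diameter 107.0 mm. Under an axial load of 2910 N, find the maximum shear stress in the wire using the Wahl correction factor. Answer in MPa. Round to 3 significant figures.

Spring index C = D/d = 107.0/9.2 = 11.6304
K_W = (4C−1)/(4C−4) + 0.615/C = 45.522/42.522 + 0.0529 = 1.1234
τ₀ = 8FD/(πd³) = 8·2910·107.0/(π·9.2³) = 2.49096e+06/2446.3 = 1018.2 MPa
τ_max = K·τ₀ = 1.1234 × 1018.2 = 1143.9 MPa

1140 MPa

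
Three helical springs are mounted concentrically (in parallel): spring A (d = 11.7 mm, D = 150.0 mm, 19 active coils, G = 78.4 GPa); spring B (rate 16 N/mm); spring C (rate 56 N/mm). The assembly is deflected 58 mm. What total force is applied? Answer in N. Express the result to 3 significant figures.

k_A = Gd⁴/(8D³N_a) = (78.4×10³)(11.7⁴)/(8·150.0³·19) = 2.8638 N/mm
Parallel: k_eq = 2.8638 + 16 + 56 = 74.864 N/mm
F = k_eq·δ = 74.864·58 = 4342.1 N

4340 N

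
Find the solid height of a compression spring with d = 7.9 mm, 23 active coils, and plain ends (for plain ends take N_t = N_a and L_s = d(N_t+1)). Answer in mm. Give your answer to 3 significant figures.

190 mm

plain ends: N_t = N_a = 23
L_s = d·(N_t+1) = 7.9 × 24 = 189.6 mm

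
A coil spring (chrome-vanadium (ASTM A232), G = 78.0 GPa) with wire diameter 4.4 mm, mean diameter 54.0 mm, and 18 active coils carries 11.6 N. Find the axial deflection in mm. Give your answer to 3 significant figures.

k = Gd⁴/(8D³N_a) = (78.0×10³)(4.4⁴)/(8·54.0³·18) = 1.2893 N/mm
δ = F/k = 11.6 / 1.2893 = 8.997 mm

9.00 mm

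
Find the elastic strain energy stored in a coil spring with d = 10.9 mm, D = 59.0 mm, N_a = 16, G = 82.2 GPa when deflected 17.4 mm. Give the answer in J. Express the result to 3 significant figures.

6.68 J

k = Gd⁴/(8D³N_a) = (82.2×10³)(10.9⁴)/(8·59.0³·16) = 44.138 N/mm
U = ½kδ² = 0.5 × 44.138 × 17.4² = 6681.6 N·mm = 6.6816 J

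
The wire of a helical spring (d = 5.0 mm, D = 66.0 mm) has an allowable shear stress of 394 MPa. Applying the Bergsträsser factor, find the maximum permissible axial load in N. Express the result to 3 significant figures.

266 N

C = D/d = 66.0/5.0 = 13.2000
K_B = (4C+2)/(4C−3) = 54.800/49.800 = 1.1004
τ_max = K·8FD/(πd³) → F_max = τ_allow·πd³/(8DK)
F_max = 394·π·5.0³/(8·66.0·1.1004) = 1.5472e+05/581.01 = 266.3 N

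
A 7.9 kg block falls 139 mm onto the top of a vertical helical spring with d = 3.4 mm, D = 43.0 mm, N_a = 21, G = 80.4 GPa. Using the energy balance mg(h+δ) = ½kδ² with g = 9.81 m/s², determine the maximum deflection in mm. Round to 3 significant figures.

k = Gd⁴/(8D³N_a) = (80.4×10³)(3.4⁴)/(8·43.0³·21) = 0.80437 N/mm
W = mg = 7.9 × 9.81 = 77.499 N
½kδ² − Wδ − Wh = 0 → δ = (W + √(W² + 2kWh))/k
δ = (77.499 + √(6006.1 + 17330))/0.80437 = (77.499 + 152.76)/0.80437 = 286.26 mm

286 mm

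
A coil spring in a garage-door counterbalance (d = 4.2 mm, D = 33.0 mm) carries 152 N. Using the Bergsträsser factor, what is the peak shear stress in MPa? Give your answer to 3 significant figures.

203 MPa

Spring index C = D/d = 33.0/4.2 = 7.8571
K_B = (4C+2)/(4C−3) = 33.429/28.429 = 1.1759
τ₀ = 8FD/(πd³) = 8·152·33.0/(π·4.2³) = 40128/232.75 = 172.4 MPa
τ_max = K·τ₀ = 1.1759 × 172.4 = 202.73 MPa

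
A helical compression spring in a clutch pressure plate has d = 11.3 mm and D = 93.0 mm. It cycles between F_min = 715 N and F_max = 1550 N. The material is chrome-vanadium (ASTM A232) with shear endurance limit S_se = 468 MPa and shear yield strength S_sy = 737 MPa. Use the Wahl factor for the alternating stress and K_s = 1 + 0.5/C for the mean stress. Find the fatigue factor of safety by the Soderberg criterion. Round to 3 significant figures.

2.27

C = D/d = 93.0/11.3 = 8.2301; K_W = (4C−1)/(4C−4)+0.615/C = 1.1785; K_s = 1+0.5/C = 1.0608
F_a = (F_max−F_min)/2 = 417.5 N; F_m = (F_max+F_min)/2 = 1132.5 N
τ_a = K_W·8F_aD/(πd³) = 1.1785 × 68.524 = 80.753 MPa
τ_m = K_s·8F_mD/(πd³) = 1.0608 × 185.88 = 197.17 MPa
Soderberg: 1/n_f = τ_a/S_se + τ_m/S_sy = 80.753/468 + 197.17/737 = 0.17255 + 0.26753 = 0.44008
n_f = 1/0.44008 = 2.272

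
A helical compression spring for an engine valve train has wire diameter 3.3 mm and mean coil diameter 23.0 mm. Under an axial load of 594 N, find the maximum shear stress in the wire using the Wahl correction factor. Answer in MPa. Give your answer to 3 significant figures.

Spring index C = D/d = 23.0/3.3 = 6.9697
K_W = (4C−1)/(4C−4) + 0.615/C = 26.879/23.879 + 0.0882 = 1.2139
τ₀ = 8FD/(πd³) = 8·594·23.0/(π·3.3³) = 109296/112.9 = 968.08 MPa
τ_max = K·τ₀ = 1.2139 × 968.08 = 1175.1 MPa

1180 MPa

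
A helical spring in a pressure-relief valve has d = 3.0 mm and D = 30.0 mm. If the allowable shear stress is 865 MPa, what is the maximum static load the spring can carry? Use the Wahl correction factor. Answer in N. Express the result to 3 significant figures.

267 N

C = D/d = 30.0/3.0 = 10.0000
K_W = (4C−1)/(4C−4) + 0.615/C = 39.000/36.000 + 0.0615 = 1.1448
τ_max = K·8FD/(πd³) → F_max = τ_allow·πd³/(8DK)
F_max = 865·π·3.0³/(8·30.0·1.1448) = 73372/274.76 = 267.04 N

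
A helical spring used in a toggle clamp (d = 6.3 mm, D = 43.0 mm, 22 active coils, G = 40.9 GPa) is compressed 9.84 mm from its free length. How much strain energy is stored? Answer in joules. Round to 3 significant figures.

0.223 J

k = Gd⁴/(8D³N_a) = (40.9×10³)(6.3⁴)/(8·43.0³·22) = 4.6043 N/mm
U = ½kδ² = 0.5 × 4.6043 × 9.84² = 222.91 N·mm = 0.22291 J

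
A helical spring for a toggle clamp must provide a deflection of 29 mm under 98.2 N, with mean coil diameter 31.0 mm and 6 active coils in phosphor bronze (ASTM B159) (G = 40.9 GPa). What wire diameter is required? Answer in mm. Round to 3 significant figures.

3.30 mm

Required rate k = F/δ = 98.2/29 = 3.3862 N/mm
d = (8D³N_a·k / G)^(1/4) = (8·31.0³·6·3.3862 / (40.9×10³))^0.25
  = (118.39)^0.25 = 3.2986 mm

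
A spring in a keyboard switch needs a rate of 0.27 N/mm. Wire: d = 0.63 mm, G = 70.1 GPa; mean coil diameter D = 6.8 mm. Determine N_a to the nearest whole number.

16

N_a = Gd⁴/(8D³k) = (70.1×10³ × 0.63⁴)/(8 × 6.8³ × 0.27)
    = 11042.8 / 679.173 = 16.26 → 16 coils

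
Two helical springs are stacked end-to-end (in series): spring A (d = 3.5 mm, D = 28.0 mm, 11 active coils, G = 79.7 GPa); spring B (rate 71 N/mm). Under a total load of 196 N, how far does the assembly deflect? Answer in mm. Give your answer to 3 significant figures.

k_A = Gd⁴/(8D³N_a) = (79.7×10³)(3.5⁴)/(8·28.0³·11) = 6.1912 N/mm
Series: 1/k_eq = 1/6.1912 + 1/71 = 0.1756; k_eq = 5.6946 N/mm
δ = F/k_eq = 196/5.6946 = 34.418 mm

34.4 mm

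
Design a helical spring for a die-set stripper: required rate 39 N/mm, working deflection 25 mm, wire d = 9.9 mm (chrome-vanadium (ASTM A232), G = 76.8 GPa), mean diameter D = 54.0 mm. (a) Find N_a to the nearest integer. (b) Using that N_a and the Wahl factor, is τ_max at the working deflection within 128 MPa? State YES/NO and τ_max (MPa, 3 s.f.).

N_a = Gd⁴/(8D³k) = (76.8×10³)(9.9⁴)/(8·54.0³·39) = 15.02 → N_a = 15
Actual rate k = Gd⁴/(8D³·15) = 39.043 N/mm
Working load F = kδ = 39.043·25 = 976.07 N
C = 54.0/9.9 = 5.4545; K_W = (4C−1)/(4C−4)+0.615/C = 1.2811
τ_max = K_W·8FD/(πd³) = 1.2811·138.33 = 177.21 MPa
τ_max > 128 MPa → exceeds allowable

(a) 15 coils; (b) NO, τ_max = 177 MPa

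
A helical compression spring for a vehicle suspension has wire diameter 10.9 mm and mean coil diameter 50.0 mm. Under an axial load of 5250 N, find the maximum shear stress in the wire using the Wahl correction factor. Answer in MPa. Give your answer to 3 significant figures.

693 MPa

Spring index C = D/d = 50.0/10.9 = 4.5872
K_W = (4C−1)/(4C−4) + 0.615/C = 17.349/14.349 + 0.1341 = 1.3431
τ₀ = 8FD/(πd³) = 8·5250·50.0/(π·10.9³) = 2.1e+06/4068.5 = 516.17 MPa
τ_max = K·τ₀ = 1.3431 × 516.17 = 693.29 MPa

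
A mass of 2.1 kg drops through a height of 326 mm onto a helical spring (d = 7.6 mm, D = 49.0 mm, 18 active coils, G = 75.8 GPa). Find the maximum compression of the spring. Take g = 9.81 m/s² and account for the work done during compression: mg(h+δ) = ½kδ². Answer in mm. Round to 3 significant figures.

31.4 mm

k = Gd⁴/(8D³N_a) = (75.8×10³)(7.6⁴)/(8·49.0³·18) = 14.927 N/mm
W = mg = 2.1 × 9.81 = 20.601 N
½kδ² − Wδ − Wh = 0 → δ = (W + √(W² + 2kWh))/k
δ = (20.601 + √(424.4 + 200497))/14.927 = (20.601 + 448.24)/14.927 = 31.409 mm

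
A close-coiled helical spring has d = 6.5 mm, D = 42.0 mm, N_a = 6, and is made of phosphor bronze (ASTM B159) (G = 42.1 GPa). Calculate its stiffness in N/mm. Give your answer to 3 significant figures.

21.1 N/mm

k = Gd⁴/(8D³N_a) = (42.1×10³ × 6.5⁴) / (8 × 42.0³ × 6)
  = 7.51511e+07 / 3.55622e+06 = 21.132 N/mm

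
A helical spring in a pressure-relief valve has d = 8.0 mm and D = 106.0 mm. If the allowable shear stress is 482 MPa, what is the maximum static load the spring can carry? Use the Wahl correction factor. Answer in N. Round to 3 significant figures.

825 N

C = D/d = 106.0/8.0 = 13.2500
K_W = (4C−1)/(4C−4) + 0.615/C = 52.000/49.000 + 0.0464 = 1.1076
τ_max = K·8FD/(πd³) → F_max = τ_allow·πd³/(8DK)
F_max = 482·π·8.0³/(8·106.0·1.1076) = 7.7529e+05/939.28 = 825.42 N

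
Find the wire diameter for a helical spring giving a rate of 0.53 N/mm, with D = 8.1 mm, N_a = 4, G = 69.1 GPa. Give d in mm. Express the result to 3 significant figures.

d = (8D³N_a·k / G)^(1/4) = (8·8.1³·4·0.53 / (69.1×10³))^0.25
  = (0.13044)^0.25 = 0.6010 mm

0.601 mm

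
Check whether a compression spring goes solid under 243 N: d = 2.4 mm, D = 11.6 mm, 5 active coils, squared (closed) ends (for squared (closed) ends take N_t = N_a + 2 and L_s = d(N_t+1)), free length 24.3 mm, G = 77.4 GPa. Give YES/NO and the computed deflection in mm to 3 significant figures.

YES, δ = 5.91 mm

k = Gd⁴/(8D³N_a) = (77.4×10³)(2.4⁴)/(8·11.6³·5) = 41.129 N/mm
N_t = 7; L_s = 2.4·8 = 19.2 mm; δ_solid = L₀ − L_s = 24.3 − 19.2 = 5.1 mm
δ = F/k = 243/41.129 = 5.9082 mm
δ ≥ δ_solid → spring goes solid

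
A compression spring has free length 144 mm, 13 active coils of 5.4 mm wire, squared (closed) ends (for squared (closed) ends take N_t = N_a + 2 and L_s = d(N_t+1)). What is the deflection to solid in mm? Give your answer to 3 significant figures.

57.6 mm

N_t = 15; L_s = 5.4·16 = 86.4 mm
δ_solid = L₀ − L_s = 144 − 86.4 = 57.6 mm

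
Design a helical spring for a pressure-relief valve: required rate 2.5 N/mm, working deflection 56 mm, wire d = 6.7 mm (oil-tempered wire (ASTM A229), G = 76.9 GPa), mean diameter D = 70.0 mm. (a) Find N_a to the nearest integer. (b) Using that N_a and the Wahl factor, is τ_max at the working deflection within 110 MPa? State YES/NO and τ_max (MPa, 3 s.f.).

N_a = Gd⁴/(8D³k) = (76.9×10³)(6.7⁴)/(8·70.0³·2.5) = 22.59 → N_a = 23
Actual rate k = Gd⁴/(8D³·23) = 2.4554 N/mm
Working load F = kδ = 2.4554·56 = 137.5 N
C = 70.0/6.7 = 10.4478; K_W = (4C−1)/(4C−4)+0.615/C = 1.1382
τ_max = K_W·8FD/(πd³) = 1.1382·81.492 = 92.758 MPa
τ_max ≤ 110 MPa → acceptable

(a) 23 coils; (b) YES, τ_max = 92.8 MPa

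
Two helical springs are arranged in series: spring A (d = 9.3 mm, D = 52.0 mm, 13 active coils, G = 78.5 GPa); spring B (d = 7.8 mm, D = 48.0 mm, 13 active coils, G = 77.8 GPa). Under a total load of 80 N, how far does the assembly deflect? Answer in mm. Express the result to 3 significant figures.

k_A = Gd⁴/(8D³N_a) = (78.5×10³)(9.3⁴)/(8·52.0³·13) = 40.157 N/mm
k_B = Gd⁴/(8D³N_a) = (77.8×10³)(7.8⁴)/(8·48.0³·13) = 25.038 N/mm
Series: 1/k_eq = 1/40.157 + 1/25.038 = 0.064842; k_eq = 15.422 N/mm
δ = F/k_eq = 80/15.422 = 5.1873 mm

5.19 mm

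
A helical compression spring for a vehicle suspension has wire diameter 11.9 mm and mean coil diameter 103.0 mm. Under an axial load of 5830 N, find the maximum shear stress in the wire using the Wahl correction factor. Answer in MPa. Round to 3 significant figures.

Spring index C = D/d = 103.0/11.9 = 8.6555
K_W = (4C−1)/(4C−4) + 0.615/C = 33.622/30.622 + 0.0711 = 1.1690
τ₀ = 8FD/(πd³) = 8·5830·103.0/(π·11.9³) = 4.80392e+06/5294.1 = 907.41 MPa
τ_max = K·τ₀ = 1.1690 × 907.41 = 1060.8 MPa

1060 MPa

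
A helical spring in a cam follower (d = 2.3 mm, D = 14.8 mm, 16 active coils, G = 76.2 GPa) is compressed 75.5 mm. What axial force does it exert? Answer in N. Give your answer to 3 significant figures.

388 N

k = Gd⁴/(8D³N_a) = (76.2×10³)(2.3⁴)/(8·14.8³·16) = 5.1389 N/mm
F = k·δ = 5.1389 × 75.5 = 387.99 N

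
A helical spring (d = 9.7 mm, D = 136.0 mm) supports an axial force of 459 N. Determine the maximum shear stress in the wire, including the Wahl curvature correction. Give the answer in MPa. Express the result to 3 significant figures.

192 MPa

Spring index C = D/d = 136.0/9.7 = 14.0206
K_W = (4C−1)/(4C−4) + 0.615/C = 55.082/52.082 + 0.0439 = 1.1015
τ₀ = 8FD/(πd³) = 8·459·136.0/(π·9.7³) = 499392/2867.2 = 174.17 MPa
τ_max = K·τ₀ = 1.1015 × 174.17 = 191.84 MPa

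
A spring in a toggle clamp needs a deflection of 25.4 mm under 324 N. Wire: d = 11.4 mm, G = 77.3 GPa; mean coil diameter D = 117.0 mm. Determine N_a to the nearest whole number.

8

Required rate k = F/δ = 324/25.4 = 12.756 N/mm
N_a = Gd⁴/(8D³k) = (77.3×10³ × 11.4⁴)/(8 × 117.0³ × 12.756)
    = 1.30557e+09 / 1.6344e+08 = 7.988 → 8 coils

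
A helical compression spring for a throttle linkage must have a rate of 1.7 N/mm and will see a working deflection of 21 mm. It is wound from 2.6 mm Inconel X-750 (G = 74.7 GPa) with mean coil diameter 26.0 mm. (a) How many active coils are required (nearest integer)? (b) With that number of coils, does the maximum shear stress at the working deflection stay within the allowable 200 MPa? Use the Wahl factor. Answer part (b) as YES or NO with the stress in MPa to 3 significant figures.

N_a = Gd⁴/(8D³k) = (74.7×10³)(2.6⁴)/(8·26.0³·1.7) = 14.28 → N_a = 14
Actual rate k = Gd⁴/(8D³·14) = 1.7341 N/mm
Working load F = kδ = 1.7341·21 = 36.416 N
C = 26.0/2.6 = 10.0000; K_W = (4C−1)/(4C−4)+0.615/C = 1.1448
τ_max = K_W·8FD/(πd³) = 1.1448·137.18 = 157.05 MPa
τ_max ≤ 200 MPa → acceptable

(a) 14 coils; (b) YES, τ_max = 157 MPa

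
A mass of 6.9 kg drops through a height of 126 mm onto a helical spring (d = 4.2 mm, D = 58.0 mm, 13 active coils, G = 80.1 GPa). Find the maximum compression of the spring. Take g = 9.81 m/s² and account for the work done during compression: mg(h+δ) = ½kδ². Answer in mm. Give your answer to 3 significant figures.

185 mm

k = Gd⁴/(8D³N_a) = (80.1×10³)(4.2⁴)/(8·58.0³·13) = 1.2283 N/mm
W = mg = 6.9 × 9.81 = 67.689 N
½kδ² − Wδ − Wh = 0 → δ = (W + √(W² + 2kWh))/k
δ = (67.689 + √(4581.8 + 20952.3))/1.2283 = (67.689 + 159.79)/1.2283 = 185.2 mm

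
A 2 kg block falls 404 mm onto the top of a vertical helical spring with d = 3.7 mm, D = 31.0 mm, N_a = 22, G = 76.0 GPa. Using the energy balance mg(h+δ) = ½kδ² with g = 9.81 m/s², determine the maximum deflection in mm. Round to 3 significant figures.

84.0 mm

k = Gd⁴/(8D³N_a) = (76.0×10³)(3.7⁴)/(8·31.0³·22) = 2.7166 N/mm
W = mg = 2 × 9.81 = 19.62 N
½kδ² − Wδ − Wh = 0 → δ = (W + √(W² + 2kWh))/k
δ = (19.62 + √(384.94 + 43065.9))/2.7166 = (19.62 + 208.45)/2.7166 = 83.954 mm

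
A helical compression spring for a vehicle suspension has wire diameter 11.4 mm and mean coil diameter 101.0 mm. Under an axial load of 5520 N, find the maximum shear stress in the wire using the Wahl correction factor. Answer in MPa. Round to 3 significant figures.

1120 MPa

Spring index C = D/d = 101.0/11.4 = 8.8596
K_W = (4C−1)/(4C−4) + 0.615/C = 34.439/31.439 + 0.0694 = 1.1648
τ₀ = 8FD/(πd³) = 8·5520·101.0/(π·11.4³) = 4.46016e+06/4654.4 = 958.27 MPa
τ_max = K·τ₀ = 1.1648 × 958.27 = 1116.2 MPa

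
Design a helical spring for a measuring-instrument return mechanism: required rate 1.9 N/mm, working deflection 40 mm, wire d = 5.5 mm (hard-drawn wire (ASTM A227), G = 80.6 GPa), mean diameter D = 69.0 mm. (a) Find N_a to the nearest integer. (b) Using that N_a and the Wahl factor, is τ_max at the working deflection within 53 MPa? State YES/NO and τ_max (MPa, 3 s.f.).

N_a = Gd⁴/(8D³k) = (80.6×10³)(5.5⁴)/(8·69.0³·1.9) = 14.77 → N_a = 15
Actual rate k = Gd⁴/(8D³·15) = 1.8709 N/mm
Working load F = kδ = 1.8709·40 = 74.837 N
C = 69.0/5.5 = 12.5455; K_W = (4C−1)/(4C−4)+0.615/C = 1.1140
τ_max = K_W·8FD/(πd³) = 1.1140·79.035 = 88.043 MPa
τ_max > 53 MPa → exceeds allowable

(a) 15 coils; (b) NO, τ_max = 88.0 MPa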